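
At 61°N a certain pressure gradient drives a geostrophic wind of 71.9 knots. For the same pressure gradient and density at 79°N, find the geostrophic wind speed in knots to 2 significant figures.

With the same pressure gradient and density, V_g ∝ 1/f ∝ 1/sin φ.
V₂ = V₁ · sin φ₁ / sin φ₂ = 71.9 × sin 61° / sin 79°
V₂ = 71.9 × 0.8746/0.9816 = 64 knots

64 knots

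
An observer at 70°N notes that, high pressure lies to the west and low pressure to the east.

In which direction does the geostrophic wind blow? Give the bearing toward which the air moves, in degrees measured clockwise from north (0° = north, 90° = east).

180°

The pressure-gradient force points toward the east (bearing 090°).
Geostrophic balance: in the Northern Hemisphere the Coriolis force deflects motion to the right, so the geostrophic wind blows 90° to the right of the pressure-gradient force (low pressure on the left).
Rotating 090° by 90° clockwise gives 180° — the wind blows toward the south.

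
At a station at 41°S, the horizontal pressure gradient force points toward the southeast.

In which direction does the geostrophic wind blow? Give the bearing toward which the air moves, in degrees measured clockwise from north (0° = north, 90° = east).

045°

The pressure-gradient force points toward the southeast (bearing 135°).
Geostrophic balance: in the Southern Hemisphere the Coriolis force deflects motion to the left, so the geostrophic wind blows 90° to the left of the pressure-gradient force (low pressure on the right).
Rotating 135° by 90° counterclockwise gives 045° — the wind blows toward the northeast.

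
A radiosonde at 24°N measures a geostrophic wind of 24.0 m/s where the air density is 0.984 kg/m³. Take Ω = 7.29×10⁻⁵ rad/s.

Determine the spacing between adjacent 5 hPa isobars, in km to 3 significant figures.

357 km

Coriolis parameter at 24°N:
f = 2Ω sin φ = 2 × 7.29×10⁻⁵ × sin 24° = 5.93×10⁻⁵ s⁻¹
Geostrophic balance rearranged: |∂P/∂n| = f ρ V_g
|∂P/∂n| = 5.93×10⁻⁵ × 0.984 × 24.0 = 1.40×10⁻³ Pa/m
Isobar spacing: Δn = ΔP/|∂P/∂n| = 500 Pa / 1.40×10⁻³ Pa/m = 357020 m ≈ 357 km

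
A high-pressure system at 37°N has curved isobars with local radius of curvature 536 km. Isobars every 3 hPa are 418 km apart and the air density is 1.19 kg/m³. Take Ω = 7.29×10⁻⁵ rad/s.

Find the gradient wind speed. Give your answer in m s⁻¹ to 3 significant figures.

8.36 m s⁻¹

Coriolis parameter at 37°N:
f = 2Ω sin φ = 2 × 7.29×10⁻⁵ × sin 37° = 8.77×10⁻⁵ s⁻¹
Pressure gradient: |∂P/∂n| = 300 Pa / 418000 m = 7.18×10⁻⁴ Pa/m
Geostrophic speed: V_g = |∂P/∂n|/(fρ) = 7.18×10⁻⁴/(8.77×10⁻⁵ × 1.19) = 6.87 m/s
Around a high, pressure-gradient force acts outward with centrifugal, so Coriolis balances both:
fV = (1/ρ)|∂P/∂n| + V²/R  →  V² − fR·V + fR·V_g = 0
With fR = 8.77×10⁻⁵ × 536×10³ m = 47.0 m/s:
V = [fR − √((fR)² − 4 fR V_g)]/2 = [47.0 − √(47.0² − 4×47.0×6.87)]/2 = 8.36 m/s
Supergeostrophic (V > V_g = 6.87 m/s), as expected around a high.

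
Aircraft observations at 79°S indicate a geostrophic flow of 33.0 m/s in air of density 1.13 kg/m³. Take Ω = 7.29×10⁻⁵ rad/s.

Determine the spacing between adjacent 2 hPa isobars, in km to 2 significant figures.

Coriolis parameter at 79°S:
f = 2Ω sin φ = 2 × 7.29×10⁻⁵ × sin 79° = 1.43×10⁻⁴ s⁻¹
Geostrophic balance rearranged: |∂P/∂n| = f ρ V_g
|∂P/∂n| = 1.43×10⁻⁴ × 1.13 × 33.0 = 5.34×10⁻³ Pa/m
Isobar spacing: Δn = ΔP/|∂P/∂n| = 200 Pa / 5.34×10⁻³ Pa/m = 37474 m ≈ 37 km

37 km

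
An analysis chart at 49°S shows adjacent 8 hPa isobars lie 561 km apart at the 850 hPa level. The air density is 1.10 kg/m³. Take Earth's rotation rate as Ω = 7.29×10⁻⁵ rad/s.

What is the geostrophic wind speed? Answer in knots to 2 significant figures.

Coriolis parameter at 49°S:
f = 2Ω sin φ = 2 × 7.29×10⁻⁵ × sin 49° = 1.10×10⁻⁴ s⁻¹
Pressure gradient: |∂P/∂n| = 800 Pa / 561000 m = 1.43×10⁻³ Pa/m
Geostrophic balance (pressure-gradient force = Coriolis force):
V_g = (1/(fρ)) |∂P/∂n| = 1.43×10⁻³ / (1.10×10⁻⁴ × 1.10) = 11.8 m/s
Converting: 11.8 m/s × 1.944 = 23 knots

23 knots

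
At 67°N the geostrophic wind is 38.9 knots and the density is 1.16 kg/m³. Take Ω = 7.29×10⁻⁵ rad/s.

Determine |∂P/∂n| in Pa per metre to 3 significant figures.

3.12×10⁻³ Pa/m

Coriolis parameter at 67°N:
f = 2Ω sin φ = 2 × 7.29×10⁻⁵ × sin 67° = 1.34×10⁻⁴ s⁻¹
Wind speed in SI: 38.9 knots = 20.0 m/s
Geostrophic balance rearranged: |∂P/∂n| = f ρ V_g
|∂P/∂n| = 1.34×10⁻⁴ × 1.16 × 20.0 = 3.12×10⁻³ Pa/m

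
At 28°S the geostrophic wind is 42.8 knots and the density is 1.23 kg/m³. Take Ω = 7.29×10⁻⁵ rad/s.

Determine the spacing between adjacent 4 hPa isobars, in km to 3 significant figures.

Coriolis parameter at 28°S:
f = 2Ω sin φ = 2 × 7.29×10⁻⁵ × sin 28° = 6.84×10⁻⁵ s⁻¹
Wind speed in SI: 42.8 knots = 22.0 m/s
Geostrophic balance rearranged: |∂P/∂n| = f ρ V_g
|∂P/∂n| = 6.84×10⁻⁵ × 1.23 × 22.0 = 1.85×10⁻³ Pa/m
Isobar spacing: Δn = ΔP/|∂P/∂n| = 400 Pa / 1.85×10⁻³ Pa/m = 215778 m ≈ 216 km

216 km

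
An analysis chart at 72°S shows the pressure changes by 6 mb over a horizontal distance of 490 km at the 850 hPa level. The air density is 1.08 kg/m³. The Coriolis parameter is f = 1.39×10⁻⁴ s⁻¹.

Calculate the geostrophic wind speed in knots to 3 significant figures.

Pressure gradient: |∂P/∂n| = 600 Pa / 490000 m = 1.22×10⁻³ Pa/m
Geostrophic balance (pressure-gradient force = Coriolis force):
V_g = (1/(fρ)) |∂P/∂n| = 1.22×10⁻³ / (1.39×10⁻⁴ × 1.08) = 8.16 m/s
Converting: 8.16 m/s × 1.944 = 15.9 knots

15.9 knots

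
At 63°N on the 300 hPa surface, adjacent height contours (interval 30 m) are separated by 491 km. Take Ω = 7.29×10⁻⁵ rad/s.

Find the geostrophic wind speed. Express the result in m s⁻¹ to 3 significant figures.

4.61 m s⁻¹

Coriolis parameter at 63°N:
f = 2Ω sin φ = 2 × 7.29×10⁻⁵ × sin 63° = 1.30×10⁻⁴ s⁻¹
Height gradient: |∂Z/∂n| = 30 m / 491000 m = 6.11×10⁻⁵
On a pressure surface, geostrophic balance gives V_g = (g/f)|∂Z/∂n|:
V_g = 9.81 × 6.11×10⁻⁵ / 1.30×10⁻⁴ = 4.61 m/s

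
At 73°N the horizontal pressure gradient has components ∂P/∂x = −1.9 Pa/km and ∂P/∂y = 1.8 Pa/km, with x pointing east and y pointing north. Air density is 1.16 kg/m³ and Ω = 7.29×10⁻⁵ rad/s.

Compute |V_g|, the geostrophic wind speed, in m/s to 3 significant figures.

Coriolis parameter at 73°N:
f = 2Ω sin φ = 2 × 7.29×10⁻⁵ × sin 73° = 1.39×10⁻⁴ s⁻¹
Component geostrophic relations (x east, y north):
u_g = −(1/(fρ)) ∂P/∂y,  v_g = (1/(fρ)) ∂P/∂x
u_g = −(1.8×10⁻³)/(1.39×10⁻⁴ × 1.16) = −11.1 m/s;  v_g = (−1.9×10⁻³)/(1.39×10⁻⁴ × 1.16) = −11.7 m/s
|V_g| = √(u_g² + v_g²) = 16.2 m/s

16.2 m/s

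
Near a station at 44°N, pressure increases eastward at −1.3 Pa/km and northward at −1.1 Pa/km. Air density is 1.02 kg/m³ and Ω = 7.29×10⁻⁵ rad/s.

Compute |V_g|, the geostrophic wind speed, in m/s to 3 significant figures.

16.5 m/s

Coriolis parameter at 44°N:
f = 2Ω sin φ = 2 × 7.29×10⁻⁵ × sin 44° = 1.01×10⁻⁴ s⁻¹
Component geostrophic relations (x east, y north):
u_g = −(1/(fρ)) ∂P/∂y,  v_g = (1/(fρ)) ∂P/∂x
u_g = −(−1.1×10⁻³)/(1.01×10⁻⁴ × 1.02) = 10.6 m/s;  v_g = (−1.3×10⁻³)/(1.01×10⁻⁴ × 1.02) = −12.6 m/s
|V_g| = √(u_g² + v_g²) = 16.5 m/s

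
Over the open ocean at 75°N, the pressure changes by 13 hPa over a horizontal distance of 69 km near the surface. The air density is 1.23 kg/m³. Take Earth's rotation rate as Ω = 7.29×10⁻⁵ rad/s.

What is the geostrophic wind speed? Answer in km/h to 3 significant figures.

Coriolis parameter at 75°N:
f = 2Ω sin φ = 2 × 7.29×10⁻⁵ × sin 75° = 1.41×10⁻⁴ s⁻¹
Pressure gradient: |∂P/∂n| = 1300 Pa / 69000 m = 1.88×10⁻² Pa/m
Geostrophic balance (pressure-gradient force = Coriolis force):
V_g = (1/(fρ)) |∂P/∂n| = 1.88×10⁻² / (1.41×10⁻⁴ × 1.23) = 109 m/s
Converting: 109 m/s × 3.6 = 392 km/h

392 km/h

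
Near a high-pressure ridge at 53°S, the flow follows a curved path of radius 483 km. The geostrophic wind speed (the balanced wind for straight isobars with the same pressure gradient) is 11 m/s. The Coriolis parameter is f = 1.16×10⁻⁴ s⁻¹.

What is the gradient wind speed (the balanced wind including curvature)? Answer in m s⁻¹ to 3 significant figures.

15.0 m s⁻¹

Around a high, pressure-gradient force acts outward with centrifugal, so Coriolis balances both:
fV = (1/ρ)|∂P/∂n| + V²/R  →  V² − fR·V + fR·V_g = 0
With fR = 1.16×10⁻⁴ × 483×10³ m = 56.0 m/s:
V = [fR − √((fR)² − 4 fR V_g)]/2 = [56.0 − √(56.0² − 4×56.0×11)]/2 = 15 m/s
Supergeostrophic (V > V_g = 11 m/s), as expected around a high.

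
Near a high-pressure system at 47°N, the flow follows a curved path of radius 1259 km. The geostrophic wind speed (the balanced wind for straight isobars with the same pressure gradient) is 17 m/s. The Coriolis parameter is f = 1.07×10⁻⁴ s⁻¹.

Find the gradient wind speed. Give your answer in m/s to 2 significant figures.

20 m/s

Around a high, pressure-gradient force acts outward with centrifugal, so Coriolis balances both:
fV = (1/ρ)|∂P/∂n| + V²/R  →  V² − fR·V + fR·V_g = 0
With fR = 1.07×10⁻⁴ × 1259×10³ m = 135 m/s:
V = [fR − √((fR)² − 4 fR V_g)]/2 = [135 − √(135² − 4×135×17)]/2 = 20 m/s
Supergeostrophic (V > V_g = 17 m/s), as expected around a high.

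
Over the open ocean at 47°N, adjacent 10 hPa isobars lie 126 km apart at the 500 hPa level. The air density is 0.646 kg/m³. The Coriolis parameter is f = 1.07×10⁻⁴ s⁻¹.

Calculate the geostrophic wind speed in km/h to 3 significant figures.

Pressure gradient: |∂P/∂n| = 1000 Pa / 126000 m = 7.94×10⁻³ Pa/m
Geostrophic balance (pressure-gradient force = Coriolis force):
V_g = (1/(fρ)) |∂P/∂n| = 7.94×10⁻³ / (1.07×10⁻⁴ × 0.646) = 115 m/s
Converting: 115 m/s × 3.6 = 413 km/h

413 km/h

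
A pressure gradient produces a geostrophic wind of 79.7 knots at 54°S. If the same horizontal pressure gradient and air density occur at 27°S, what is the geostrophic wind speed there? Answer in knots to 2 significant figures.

140 knots

With the same pressure gradient and density, V_g ∝ 1/f ∝ 1/sin φ.
V₂ = V₁ · sin φ₁ / sin φ₂ = 79.7 × sin 54° / sin 27°
V₂ = 79.7 × 0.8090/0.4540 = 140 knots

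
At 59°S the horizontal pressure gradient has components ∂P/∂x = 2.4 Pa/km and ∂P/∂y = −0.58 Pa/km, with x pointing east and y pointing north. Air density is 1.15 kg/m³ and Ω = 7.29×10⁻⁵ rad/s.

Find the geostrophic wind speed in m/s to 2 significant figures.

Coriolis parameter at 59°S:
f = 2Ω sin φ = 2 × 7.29×10⁻⁵ × sin 59° = 1.25×10⁻⁴ s⁻¹
In the Southern Hemisphere f is negative: f = −1.25×10⁻⁴ s⁻¹.
Component geostrophic relations (x east, y north):
u_g = −(1/(fρ)) ∂P/∂y,  v_g = (1/(fρ)) ∂P/∂x
u_g = −(−0.58×10⁻³)/(−1.25×10⁻⁴ × 1.15) = −4.04 m/s;  v_g = (2.4×10⁻³)/(−1.25×10⁻⁴ × 1.15) = −16.7 m/s
|V_g| = √(u_g² + v_g²) = 17.2 m/s

17 m/s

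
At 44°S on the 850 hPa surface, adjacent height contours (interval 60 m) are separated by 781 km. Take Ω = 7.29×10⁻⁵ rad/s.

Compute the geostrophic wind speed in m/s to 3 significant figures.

Coriolis parameter at 44°S:
f = 2Ω sin φ = 2 × 7.29×10⁻⁵ × sin 44° = 1.01×10⁻⁴ s⁻¹
Height gradient: |∂Z/∂n| = 60 m / 781000 m = 7.68×10⁻⁵
On a pressure surface, geostrophic balance gives V_g = (g/f)|∂Z/∂n|:
V_g = 9.81 × 7.68×10⁻⁵ / 1.01×10⁻⁴ = 7.44 m/s

7.44 m/s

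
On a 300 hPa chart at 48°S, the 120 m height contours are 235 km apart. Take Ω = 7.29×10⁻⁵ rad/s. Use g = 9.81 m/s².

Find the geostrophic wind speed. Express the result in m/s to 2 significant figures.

Coriolis parameter at 48°S:
f = 2Ω sin φ = 2 × 7.29×10⁻⁵ × sin 48° = 1.08×10⁻⁴ s⁻¹
Height gradient: |∂Z/∂n| = 120 m / 235000 m = 5.11×10⁻⁴
On a pressure surface, geostrophic balance gives V_g = (g/f)|∂Z/∂n|:
V_g = 9.81 × 5.11×10⁻⁴ / 1.08×10⁻⁴ = 46.2 m/s

46 m/s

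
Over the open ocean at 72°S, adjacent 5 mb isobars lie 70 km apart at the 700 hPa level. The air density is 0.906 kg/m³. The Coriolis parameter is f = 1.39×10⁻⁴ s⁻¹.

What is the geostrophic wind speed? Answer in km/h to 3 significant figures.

Pressure gradient: |∂P/∂n| = 500 Pa / 70000 m = 7.14×10⁻³ Pa/m
Geostrophic balance (pressure-gradient force = Coriolis force):
V_g = (1/(fρ)) |∂P/∂n| = 7.14×10⁻³ / (1.39×10⁻⁴ × 0.906) = 56.7 m/s
Converting: 56.7 m/s × 3.6 = 204 km/h

204 km/h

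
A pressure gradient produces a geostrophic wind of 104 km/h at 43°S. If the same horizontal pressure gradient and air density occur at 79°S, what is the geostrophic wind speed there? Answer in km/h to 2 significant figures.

With the same pressure gradient and density, V_g ∝ 1/f ∝ 1/sin φ.
V₂ = V₁ · sin φ₁ / sin φ₂ = 104 × sin 43° / sin 79°
V₂ = 104 × 0.6820/0.9816 = 72 km/h

72 km/h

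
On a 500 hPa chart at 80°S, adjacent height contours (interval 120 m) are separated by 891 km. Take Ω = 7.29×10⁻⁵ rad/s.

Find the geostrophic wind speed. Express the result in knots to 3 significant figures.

Coriolis parameter at 80°S:
f = 2Ω sin φ = 2 × 7.29×10⁻⁵ × sin 80° = 1.44×10⁻⁴ s⁻¹
Height gradient: |∂Z/∂n| = 120 m / 891000 m = 1.35×10⁻⁴
On a pressure surface, geostrophic balance gives V_g = (g/f)|∂Z/∂n|:
V_g = 9.81 × 1.35×10⁻⁴ / 1.44×10⁻⁴ = 9.20 m/s
Converting: 9.20 m/s × 1.944 = 17.9 knots

17.9 knots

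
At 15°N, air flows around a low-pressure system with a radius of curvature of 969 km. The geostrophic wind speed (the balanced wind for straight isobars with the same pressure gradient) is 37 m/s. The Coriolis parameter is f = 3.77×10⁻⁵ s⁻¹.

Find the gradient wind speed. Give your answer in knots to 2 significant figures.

Around a low, centrifugal force acts outward with Coriolis, so pressure-gradient force balances both:
(1/ρ)|∂P/∂n| = fV + V²/R  →  V² + fR·V − fR·V_g = 0
With fR = 3.77×10⁻⁵ × 969×10³ m = 36.5 m/s:
V = [−fR + √((fR)² + 4 fR V_g)]/2 = [−36.5 + √(36.5² + 4×36.5×37)]/2 = 22.8 m/s
Subgeostrophic (V < V_g = 37 m/s), as expected around a low.
Converting: 22.8 m/s × 1.944 = 44 knots

44 knots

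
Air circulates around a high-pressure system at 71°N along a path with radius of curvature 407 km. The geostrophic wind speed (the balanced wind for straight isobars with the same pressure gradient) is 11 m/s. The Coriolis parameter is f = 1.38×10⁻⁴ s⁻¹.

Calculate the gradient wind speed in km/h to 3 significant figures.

54.0 km/h

Around a high, pressure-gradient force acts outward with centrifugal, so Coriolis balances both:
fV = (1/ρ)|∂P/∂n| + V²/R  →  V² − fR·V + fR·V_g = 0
With fR = 1.38×10⁻⁴ × 407×10³ m = 56.2 m/s:
V = [fR − √((fR)² − 4 fR V_g)]/2 = [56.2 − √(56.2² − 4×56.2×11)]/2 = 15 m/s
Supergeostrophic (V > V_g = 11 m/s), as expected around a high.
Converting: 15 m/s × 3.6 = 54.0 km/h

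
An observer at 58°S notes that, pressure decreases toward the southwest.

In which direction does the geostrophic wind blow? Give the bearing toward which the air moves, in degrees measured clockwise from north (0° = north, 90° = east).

The pressure-gradient force points toward the southwest (bearing 225°).
Geostrophic balance: in the Southern Hemisphere the Coriolis force deflects motion to the left, so the geostrophic wind blows 90° to the left of the pressure-gradient force (low pressure on the right).
Rotating 225° by 90° counterclockwise gives 135° — the wind blows toward the southeast.

135°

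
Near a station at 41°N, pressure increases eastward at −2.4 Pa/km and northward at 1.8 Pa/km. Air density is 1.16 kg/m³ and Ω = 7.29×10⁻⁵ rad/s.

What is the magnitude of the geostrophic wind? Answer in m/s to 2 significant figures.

27 m/s

Coriolis parameter at 41°N:
f = 2Ω sin φ = 2 × 7.29×10⁻⁵ × sin 41° = 9.57×10⁻⁵ s⁻¹
Component geostrophic relations (x east, y north):
u_g = −(1/(fρ)) ∂P/∂y,  v_g = (1/(fρ)) ∂P/∂x
u_g = −(1.8×10⁻³)/(9.57×10⁻⁵ × 1.16) = −16.2 m/s;  v_g = (−2.4×10⁻³)/(9.57×10⁻⁵ × 1.16) = −21.6 m/s
|V_g| = √(u_g² + v_g²) = 27.0 m/s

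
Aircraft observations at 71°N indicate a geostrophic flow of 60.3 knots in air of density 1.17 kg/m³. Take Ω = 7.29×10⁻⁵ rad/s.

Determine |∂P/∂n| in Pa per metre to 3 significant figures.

Coriolis parameter at 71°N:
f = 2Ω sin φ = 2 × 7.29×10⁻⁵ × sin 71° = 1.38×10⁻⁴ s⁻¹
Wind speed in SI: 60.3 knots = 31.0 m/s
Geostrophic balance rearranged: |∂P/∂n| = f ρ V_g
|∂P/∂n| = 1.38×10⁻⁴ × 1.17 × 31.0 = 5.00×10⁻³ Pa/m

5.00×10⁻³ Pa/m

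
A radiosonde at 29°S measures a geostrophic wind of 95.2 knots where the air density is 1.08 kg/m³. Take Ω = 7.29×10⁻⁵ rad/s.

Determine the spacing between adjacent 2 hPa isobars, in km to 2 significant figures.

Coriolis parameter at 29°S:
f = 2Ω sin φ = 2 × 7.29×10⁻⁵ × sin 29° = 7.07×10⁻⁵ s⁻¹
Wind speed in SI: 95.2 knots = 49.0 m/s
Geostrophic balance rearranged: |∂P/∂n| = f ρ V_g
|∂P/∂n| = 7.07×10⁻⁵ × 1.08 × 49.0 = 3.74×10⁻³ Pa/m
Isobar spacing: Δn = ΔP/|∂P/∂n| = 200 Pa / 3.74×10⁻³ Pa/m = 53494 m ≈ 53 km

53 km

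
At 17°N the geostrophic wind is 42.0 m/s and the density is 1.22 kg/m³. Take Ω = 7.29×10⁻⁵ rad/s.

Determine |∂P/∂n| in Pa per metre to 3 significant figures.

2.18×10⁻³ Pa/m

Coriolis parameter at 17°N:
f = 2Ω sin φ = 2 × 7.29×10⁻⁵ × sin 17° = 4.26×10⁻⁵ s⁻¹
Geostrophic balance rearranged: |∂P/∂n| = f ρ V_g
|∂P/∂n| = 4.26×10⁻⁵ × 1.22 × 42.0 = 2.18×10⁻³ Pa/m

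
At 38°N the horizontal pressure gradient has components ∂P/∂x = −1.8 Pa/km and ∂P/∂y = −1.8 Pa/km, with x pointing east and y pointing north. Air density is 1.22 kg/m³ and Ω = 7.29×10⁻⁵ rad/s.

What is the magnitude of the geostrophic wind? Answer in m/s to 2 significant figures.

23 m/s

Coriolis parameter at 38°N:
f = 2Ω sin φ = 2 × 7.29×10⁻⁵ × sin 38° = 8.98×10⁻⁵ s⁻¹
Component geostrophic relations (x east, y north):
u_g = −(1/(fρ)) ∂P/∂y,  v_g = (1/(fρ)) ∂P/∂x
u_g = −(−1.8×10⁻³)/(8.98×10⁻⁵ × 1.22) = 16.4 m/s;  v_g = (−1.8×10⁻³)/(8.98×10⁻⁵ × 1.22) = −16.4 m/s
|V_g| = √(u_g² + v_g²) = 23.2 m/s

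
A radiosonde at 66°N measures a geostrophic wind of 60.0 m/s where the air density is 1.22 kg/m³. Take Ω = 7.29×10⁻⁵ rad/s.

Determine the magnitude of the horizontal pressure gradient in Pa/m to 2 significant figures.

Coriolis parameter at 66°N:
f = 2Ω sin φ = 2 × 7.29×10⁻⁵ × sin 66° = 1.33×10⁻⁴ s⁻¹
Geostrophic balance rearranged: |∂P/∂n| = f ρ V_g
|∂P/∂n| = 1.33×10⁻⁴ × 1.22 × 60.0 = 9.75×10⁻³ Pa/m

9.7×10⁻³ Pa/m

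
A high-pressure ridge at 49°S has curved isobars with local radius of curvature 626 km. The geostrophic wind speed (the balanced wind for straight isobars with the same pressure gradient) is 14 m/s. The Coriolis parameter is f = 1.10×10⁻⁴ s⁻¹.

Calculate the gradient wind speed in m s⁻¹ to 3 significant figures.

19.6 m s⁻¹

Around a high, pressure-gradient force acts outward with centrifugal, so Coriolis balances both:
fV = (1/ρ)|∂P/∂n| + V²/R  →  V² − fR·V + fR·V_g = 0
With fR = 1.10×10⁻⁴ × 626×10³ m = 68.9 m/s:
V = [fR − √((fR)² − 4 fR V_g)]/2 = [68.9 − √(68.9² − 4×68.9×14)]/2 = 19.6 m/s
Supergeostrophic (V > V_g = 14 m/s), as expected around a high.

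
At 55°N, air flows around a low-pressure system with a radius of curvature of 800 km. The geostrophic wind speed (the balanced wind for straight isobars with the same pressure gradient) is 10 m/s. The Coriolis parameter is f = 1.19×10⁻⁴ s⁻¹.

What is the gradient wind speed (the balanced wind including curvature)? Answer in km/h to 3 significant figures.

32.9 km/h

Around a low, centrifugal force acts outward with Coriolis, so pressure-gradient force balances both:
(1/ρ)|∂P/∂n| = fV + V²/R  →  V² + fR·V − fR·V_g = 0
With fR = 1.19×10⁻⁴ × 800×10³ m = 95.2 m/s:
V = [−fR + √((fR)² + 4 fR V_g)]/2 = [−95.2 + √(95.2² + 4×95.2×10)]/2 = 9.13 m/s
Subgeostrophic (V < V_g = 10 m/s), as expected around a low.
Converting: 9.13 m/s × 3.6 = 32.9 km/h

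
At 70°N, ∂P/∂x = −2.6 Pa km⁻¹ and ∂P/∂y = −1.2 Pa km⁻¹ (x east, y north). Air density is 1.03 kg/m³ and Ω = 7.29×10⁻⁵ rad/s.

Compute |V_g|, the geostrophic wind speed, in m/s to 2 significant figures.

Coriolis parameter at 70°N:
f = 2Ω sin φ = 2 × 7.29×10⁻⁵ × sin 70° = 1.37×10⁻⁴ s⁻¹
Component geostrophic relations (x east, y north):
u_g = −(1/(fρ)) ∂P/∂y,  v_g = (1/(fρ)) ∂P/∂x
u_g = −(−1.2×10⁻³)/(1.37×10⁻⁴ × 1.03) = 8.50 m/s;  v_g = (−2.6×10⁻³)/(1.37×10⁻⁴ × 1.03) = −18.4 m/s
|V_g| = √(u_g² + v_g²) = 20.3 m/s

20 m/s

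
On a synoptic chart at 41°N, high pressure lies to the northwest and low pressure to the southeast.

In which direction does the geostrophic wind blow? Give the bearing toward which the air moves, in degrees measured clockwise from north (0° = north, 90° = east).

The pressure-gradient force points toward the southeast (bearing 135°).
Geostrophic balance: in the Northern Hemisphere the Coriolis force deflects motion to the right, so the geostrophic wind blows 90° to the right of the pressure-gradient force (low pressure on the left).
Rotating 135° by 90° clockwise gives 225° — the wind blows toward the southwest.

225°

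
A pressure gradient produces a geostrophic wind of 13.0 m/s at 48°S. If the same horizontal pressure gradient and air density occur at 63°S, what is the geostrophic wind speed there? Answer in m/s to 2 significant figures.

11 m/s

With the same pressure gradient and density, V_g ∝ 1/f ∝ 1/sin φ.
V₂ = V₁ · sin φ₁ / sin φ₂ = 13.0 × sin 48° / sin 63°
V₂ = 13.0 × 0.7431/0.8910 = 11 m/s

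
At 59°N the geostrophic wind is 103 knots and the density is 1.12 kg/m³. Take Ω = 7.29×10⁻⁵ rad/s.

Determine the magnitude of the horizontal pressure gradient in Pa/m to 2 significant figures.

7.4×10⁻³ Pa/m

Coriolis parameter at 59°N:
f = 2Ω sin φ = 2 × 7.29×10⁻⁵ × sin 59° = 1.25×10⁻⁴ s⁻¹
Wind speed in SI: 103 knots = 53.0 m/s
Geostrophic balance rearranged: |∂P/∂n| = f ρ V_g
|∂P/∂n| = 1.25×10⁻⁴ × 1.12 × 53.0 = 7.42×10⁻³ Pa/m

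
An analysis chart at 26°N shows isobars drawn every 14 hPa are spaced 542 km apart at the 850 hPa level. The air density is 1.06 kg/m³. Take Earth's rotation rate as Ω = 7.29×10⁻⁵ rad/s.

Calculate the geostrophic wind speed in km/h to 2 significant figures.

Coriolis parameter at 26°N:
f = 2Ω sin φ = 2 × 7.29×10⁻⁵ × sin 26° = 6.39×10⁻⁵ s⁻¹
Pressure gradient: |∂P/∂n| = 1400 Pa / 542000 m = 2.58×10⁻³ Pa/m
Geostrophic balance (pressure-gradient force = Coriolis force):
V_g = (1/(fρ)) |∂P/∂n| = 2.58×10⁻³ / (6.39×10⁻⁵ × 1.06) = 38.1 m/s
Converting: 38.1 m/s × 3.6 = 140 km/h

140 km/h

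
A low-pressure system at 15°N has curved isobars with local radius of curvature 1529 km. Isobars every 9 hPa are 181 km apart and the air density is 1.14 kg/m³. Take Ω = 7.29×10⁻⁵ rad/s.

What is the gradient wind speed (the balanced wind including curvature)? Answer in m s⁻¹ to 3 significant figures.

Coriolis parameter at 15°N:
f = 2Ω sin φ = 2 × 7.29×10⁻⁵ × sin 15° = 3.77×10⁻⁵ s⁻¹
Pressure gradient: |∂P/∂n| = 900 Pa / 181000 m = 4.97×10⁻³ Pa/m
Geostrophic speed: V_g = |∂P/∂n|/(fρ) = 4.97×10⁻³/(3.77×10⁻⁵ × 1.14) = 116 m/s
Around a low, centrifugal force acts outward with Coriolis, so pressure-gradient force balances both:
(1/ρ)|∂P/∂n| = fV + V²/R  →  V² + fR·V − fR·V_g = 0
With fR = 3.77×10⁻⁵ × 1529×10³ m = 57.7 m/s:
V = [−fR + √((fR)² + 4 fR V_g)]/2 = [−57.7 + √(57.7² + 4×57.7×116)]/2 = 57.8 m/s
Subgeostrophic (V < V_g = 116 m/s), as expected around a low.

57.8 m s⁻¹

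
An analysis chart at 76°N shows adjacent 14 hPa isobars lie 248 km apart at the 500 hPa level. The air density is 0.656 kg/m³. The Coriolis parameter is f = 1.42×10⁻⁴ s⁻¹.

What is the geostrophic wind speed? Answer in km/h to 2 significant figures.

Pressure gradient: |∂P/∂n| = 1400 Pa / 248000 m = 5.65×10⁻³ Pa/m
Geostrophic balance (pressure-gradient force = Coriolis force):
V_g = (1/(fρ)) |∂P/∂n| = 5.65×10⁻³ / (1.42×10⁻⁴ × 0.656) = 60.6 m/s
Converting: 60.6 m/s × 3.6 = 220 km/h

220 km/h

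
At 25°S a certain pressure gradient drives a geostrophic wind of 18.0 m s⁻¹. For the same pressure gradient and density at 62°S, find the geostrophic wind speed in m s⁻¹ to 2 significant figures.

With the same pressure gradient and density, V_g ∝ 1/f ∝ 1/sin φ.
V₂ = V₁ · sin φ₁ / sin φ₂ = 18.0 × sin 25° / sin 62°
V₂ = 18.0 × 0.4226/0.8829 = 8.6 m s⁻¹

8.6 m s⁻¹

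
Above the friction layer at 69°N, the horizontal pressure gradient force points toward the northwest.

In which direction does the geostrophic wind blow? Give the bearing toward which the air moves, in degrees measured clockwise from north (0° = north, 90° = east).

The pressure-gradient force points toward the northwest (bearing 315°).
Geostrophic balance: in the Northern Hemisphere the Coriolis force deflects motion to the right, so the geostrophic wind blows 90° to the right of the pressure-gradient force (low pressure on the left).
Rotating 315° by 90° clockwise gives 045° — the wind blows toward the northeast.

045°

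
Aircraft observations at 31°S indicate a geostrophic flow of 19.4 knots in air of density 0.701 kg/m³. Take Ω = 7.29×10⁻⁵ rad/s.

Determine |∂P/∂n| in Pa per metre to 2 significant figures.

5.3×10⁻⁴ Pa/m

Coriolis parameter at 31°S:
f = 2Ω sin φ = 2 × 7.29×10⁻⁵ × sin 31° = 7.51×10⁻⁵ s⁻¹
Wind speed in SI: 19.4 knots = 9.98 m/s
Geostrophic balance rearranged: |∂P/∂n| = f ρ V_g
|∂P/∂n| = 7.51×10⁻⁵ × 0.701 × 9.98 = 5.25×10⁻⁴ Pa/m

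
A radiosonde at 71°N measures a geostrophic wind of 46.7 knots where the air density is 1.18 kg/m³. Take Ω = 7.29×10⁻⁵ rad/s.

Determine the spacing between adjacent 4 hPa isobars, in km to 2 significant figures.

Coriolis parameter at 71°N:
f = 2Ω sin φ = 2 × 7.29×10⁻⁵ × sin 71° = 1.38×10⁻⁴ s⁻¹
Wind speed in SI: 46.7 knots = 24.0 m/s
Geostrophic balance rearranged: |∂P/∂n| = f ρ V_g
|∂P/∂n| = 1.38×10⁻⁴ × 1.18 × 24.0 = 3.91×10⁻³ Pa/m
Isobar spacing: Δn = ΔP/|∂P/∂n| = 400 Pa / 3.91×10⁻³ Pa/m = 102352 m ≈ 100 km

100 km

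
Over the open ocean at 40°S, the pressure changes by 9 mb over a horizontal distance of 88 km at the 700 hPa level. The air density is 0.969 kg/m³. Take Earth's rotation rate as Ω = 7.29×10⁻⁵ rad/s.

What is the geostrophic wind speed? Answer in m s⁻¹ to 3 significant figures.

113 m s⁻¹

Coriolis parameter at 40°S:
f = 2Ω sin φ = 2 × 7.29×10⁻⁵ × sin 40° = 9.37×10⁻⁵ s⁻¹
Pressure gradient: |∂P/∂n| = 900 Pa / 88000 m = 1.02×10⁻² Pa/m
Geostrophic balance (pressure-gradient force = Coriolis force):
V_g = (1/(fρ)) |∂P/∂n| = 1.02×10⁻² / (9.37×10⁻⁵ × 0.969) = 113 m/s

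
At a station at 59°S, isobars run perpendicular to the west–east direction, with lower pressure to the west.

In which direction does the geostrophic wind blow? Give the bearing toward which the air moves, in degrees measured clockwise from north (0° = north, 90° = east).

180°

The pressure-gradient force points toward the west (bearing 270°).
Geostrophic balance: in the Southern Hemisphere the Coriolis force deflects motion to the left, so the geostrophic wind blows 90° to the left of the pressure-gradient force (low pressure on the right).
Rotating 270° by 90° counterclockwise gives 180° — the wind blows toward the south.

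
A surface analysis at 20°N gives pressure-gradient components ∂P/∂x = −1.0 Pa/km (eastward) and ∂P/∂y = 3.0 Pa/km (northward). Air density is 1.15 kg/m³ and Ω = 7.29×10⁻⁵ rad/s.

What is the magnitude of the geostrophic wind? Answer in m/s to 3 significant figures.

Coriolis parameter at 20°N:
f = 2Ω sin φ = 2 × 7.29×10⁻⁵ × sin 20° = 4.99×10⁻⁵ s⁻¹
Component geostrophic relations (x east, y north):
u_g = −(1/(fρ)) ∂P/∂y,  v_g = (1/(fρ)) ∂P/∂x
u_g = −(3.0×10⁻³)/(4.99×10⁻⁵ × 1.15) = −52.3 m/s;  v_g = (−1.0×10⁻³)/(4.99×10⁻⁵ × 1.15) = −17.4 m/s
|V_g| = √(u_g² + v_g²) = 55.1 m/s

55.1 m/s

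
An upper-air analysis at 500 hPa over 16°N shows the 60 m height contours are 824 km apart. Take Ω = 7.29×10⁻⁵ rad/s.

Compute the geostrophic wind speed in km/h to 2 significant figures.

Coriolis parameter at 16°N:
f = 2Ω sin φ = 2 × 7.29×10⁻⁵ × sin 16° = 4.02×10⁻⁵ s⁻¹
Height gradient: |∂Z/∂n| = 60 m / 824000 m = 7.28×10⁻⁵
On a pressure surface, geostrophic balance gives V_g = (g/f)|∂Z/∂n|:
V_g = 9.81 × 7.28×10⁻⁵ / 4.02×10⁻⁵ = 17.8 m/s
Converting: 17.8 m/s × 3.6 = 64 km/h

64 km/h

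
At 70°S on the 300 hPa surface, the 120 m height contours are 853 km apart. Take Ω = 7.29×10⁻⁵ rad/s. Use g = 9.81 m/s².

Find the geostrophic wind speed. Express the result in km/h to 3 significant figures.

36.3 km/h

Coriolis parameter at 70°S:
f = 2Ω sin φ = 2 × 7.29×10⁻⁵ × sin 70° = 1.37×10⁻⁴ s⁻¹
Height gradient: |∂Z/∂n| = 120 m / 853000 m = 1.41×10⁻⁴
On a pressure surface, geostrophic balance gives V_g = (g/f)|∂Z/∂n|:
V_g = 9.81 × 1.41×10⁻⁴ / 1.37×10⁻⁴ = 10.1 m/s
Converting: 10.1 m/s × 3.6 = 36.3 km/h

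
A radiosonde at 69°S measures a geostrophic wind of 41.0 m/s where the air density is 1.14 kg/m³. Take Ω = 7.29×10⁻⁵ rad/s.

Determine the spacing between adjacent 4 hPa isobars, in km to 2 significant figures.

63 km

Coriolis parameter at 69°S:
f = 2Ω sin φ = 2 × 7.29×10⁻⁵ × sin 69° = 1.36×10⁻⁴ s⁻¹
Geostrophic balance rearranged: |∂P/∂n| = f ρ V_g
|∂P/∂n| = 1.36×10⁻⁴ × 1.14 × 41.0 = 6.36×10⁻³ Pa/m
Isobar spacing: Δn = ΔP/|∂P/∂n| = 400 Pa / 6.36×10⁻³ Pa/m = 62873 m ≈ 63 km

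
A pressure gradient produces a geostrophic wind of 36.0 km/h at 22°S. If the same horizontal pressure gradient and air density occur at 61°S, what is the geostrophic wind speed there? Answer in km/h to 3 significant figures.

With the same pressure gradient and density, V_g ∝ 1/f ∝ 1/sin φ.
V₂ = V₁ · sin φ₁ / sin φ₂ = 36.0 × sin 22° / sin 61°
V₂ = 36.0 × 0.3746/0.8746 = 15.4 km/h

15.4 km/h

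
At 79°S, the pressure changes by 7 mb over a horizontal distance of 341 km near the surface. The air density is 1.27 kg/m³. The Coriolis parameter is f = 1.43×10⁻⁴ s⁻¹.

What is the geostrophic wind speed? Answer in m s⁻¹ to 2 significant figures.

Pressure gradient: |∂P/∂n| = 700 Pa / 341000 m = 2.05×10⁻³ Pa/m
Geostrophic balance (pressure-gradient force = Coriolis force):
V_g = (1/(fρ)) |∂P/∂n| = 2.05×10⁻³ / (1.43×10⁻⁴ × 1.27) = 11.3 m/s

11 m s⁻¹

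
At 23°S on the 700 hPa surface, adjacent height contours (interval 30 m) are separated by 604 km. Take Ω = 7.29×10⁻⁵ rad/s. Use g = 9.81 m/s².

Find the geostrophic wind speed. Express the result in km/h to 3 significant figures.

30.8 km/h

Coriolis parameter at 23°S:
f = 2Ω sin φ = 2 × 7.29×10⁻⁵ × sin 23° = 5.70×10⁻⁵ s⁻¹
Height gradient: |∂Z/∂n| = 30 m / 604000 m = 4.97×10⁻⁵
On a pressure surface, geostrophic balance gives V_g = (g/f)|∂Z/∂n|:
V_g = 9.81 × 4.97×10⁻⁵ / 5.70×10⁻⁵ = 8.55 m/s
Converting: 8.55 m/s × 3.6 = 30.8 km/h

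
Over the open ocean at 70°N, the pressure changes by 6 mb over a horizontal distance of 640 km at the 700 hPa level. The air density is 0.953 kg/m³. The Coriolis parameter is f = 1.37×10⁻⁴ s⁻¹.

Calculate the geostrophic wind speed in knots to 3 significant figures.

Pressure gradient: |∂P/∂n| = 600 Pa / 640000 m = 9.38×10⁻⁴ Pa/m
Geostrophic balance (pressure-gradient force = Coriolis force):
V_g = (1/(fρ)) |∂P/∂n| = 9.38×10⁻⁴ / (1.37×10⁻⁴ × 0.953) = 7.18 m/s
Converting: 7.18 m/s × 1.944 = 14.0 knots

14.0 knots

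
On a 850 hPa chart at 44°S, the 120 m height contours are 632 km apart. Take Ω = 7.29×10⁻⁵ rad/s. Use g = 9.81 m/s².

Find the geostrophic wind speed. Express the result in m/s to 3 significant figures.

Coriolis parameter at 44°S:
f = 2Ω sin φ = 2 × 7.29×10⁻⁵ × sin 44° = 1.01×10⁻⁴ s⁻¹
Height gradient: |∂Z/∂n| = 120 m / 632000 m = 1.90×10⁻⁴
On a pressure surface, geostrophic balance gives V_g = (g/f)|∂Z/∂n|:
V_g = 9.81 × 1.90×10⁻⁴ / 1.01×10⁻⁴ = 18.4 m/s

18.4 m/s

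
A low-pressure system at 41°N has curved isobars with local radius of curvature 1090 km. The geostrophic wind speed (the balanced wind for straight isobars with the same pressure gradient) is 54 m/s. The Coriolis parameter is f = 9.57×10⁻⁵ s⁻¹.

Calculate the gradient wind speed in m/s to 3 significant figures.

Around a low, centrifugal force acts outward with Coriolis, so pressure-gradient force balances both:
(1/ρ)|∂P/∂n| = fV + V²/R  →  V² + fR·V − fR·V_g = 0
With fR = 9.57×10⁻⁵ × 1090×10³ m = 104 m/s:
V = [−fR + √((fR)² + 4 fR V_g)]/2 = [−104 + √(104² + 4×104×54)]/2 = 39.2 m/s
Subgeostrophic (V < V_g = 54 m/s), as expected around a low.

39.2 m/s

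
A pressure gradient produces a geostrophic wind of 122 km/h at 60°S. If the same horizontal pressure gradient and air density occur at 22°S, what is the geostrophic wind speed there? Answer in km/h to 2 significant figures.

280 km/h

With the same pressure gradient and density, V_g ∝ 1/f ∝ 1/sin φ.
V₂ = V₁ · sin φ₁ / sin φ₂ = 122 × sin 60° / sin 22°
V₂ = 122 × 0.8660/0.3746 = 280 km/h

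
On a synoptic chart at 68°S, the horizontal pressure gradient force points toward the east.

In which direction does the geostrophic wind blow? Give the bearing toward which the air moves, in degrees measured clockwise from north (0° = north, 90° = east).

000°

The pressure-gradient force points toward the east (bearing 090°).
Geostrophic balance: in the Southern Hemisphere the Coriolis force deflects motion to the left, so the geostrophic wind blows 90° to the left of the pressure-gradient force (low pressure on the right).
Rotating 090° by 90° counterclockwise gives 000° — the wind blows toward the north.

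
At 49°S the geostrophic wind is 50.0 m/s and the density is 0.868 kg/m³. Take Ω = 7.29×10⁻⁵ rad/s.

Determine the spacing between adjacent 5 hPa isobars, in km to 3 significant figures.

Coriolis parameter at 49°S:
f = 2Ω sin φ = 2 × 7.29×10⁻⁵ × sin 49° = 1.10×10⁻⁴ s⁻¹
Geostrophic balance rearranged: |∂P/∂n| = f ρ V_g
|∂P/∂n| = 1.10×10⁻⁴ × 0.868 × 50.0 = 4.78×10⁻³ Pa/m
Isobar spacing: Δn = ΔP/|∂P/∂n| = 500 Pa / 4.78×10⁻³ Pa/m = 104699 m ≈ 105 km

105 km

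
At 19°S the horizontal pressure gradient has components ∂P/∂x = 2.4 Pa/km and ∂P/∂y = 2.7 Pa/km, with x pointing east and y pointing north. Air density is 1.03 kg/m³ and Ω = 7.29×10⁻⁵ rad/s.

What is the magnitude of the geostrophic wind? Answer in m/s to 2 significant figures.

Coriolis parameter at 19°S:
f = 2Ω sin φ = 2 × 7.29×10⁻⁵ × sin 19° = 4.75×10⁻⁵ s⁻¹
In the Southern Hemisphere f is negative: f = −4.75×10⁻⁵ s⁻¹.
Component geostrophic relations (x east, y north):
u_g = −(1/(fρ)) ∂P/∂y,  v_g = (1/(fρ)) ∂P/∂x
u_g = −(2.7×10⁻³)/(−4.75×10⁻⁵ × 1.03) = 55.2 m/s;  v_g = (2.4×10⁻³)/(−4.75×10⁻⁵ × 1.03) = −49.1 m/s
|V_g| = √(u_g² + v_g²) = 73.9 m/s

74 m/s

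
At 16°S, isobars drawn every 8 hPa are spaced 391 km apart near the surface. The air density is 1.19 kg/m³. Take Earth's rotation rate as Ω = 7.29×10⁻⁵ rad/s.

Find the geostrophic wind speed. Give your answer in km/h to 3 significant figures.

Coriolis parameter at 16°S:
f = 2Ω sin φ = 2 × 7.29×10⁻⁵ × sin 16° = 4.02×10⁻⁵ s⁻¹
Pressure gradient: |∂P/∂n| = 800 Pa / 391000 m = 2.05×10⁻³ Pa/m
Geostrophic balance (pressure-gradient force = Coriolis force):
V_g = (1/(fρ)) |∂P/∂n| = 2.05×10⁻³ / (4.02×10⁻⁵ × 1.19) = 42.8 m/s
Converting: 42.8 m/s × 3.6 = 154 km/h

154 km/h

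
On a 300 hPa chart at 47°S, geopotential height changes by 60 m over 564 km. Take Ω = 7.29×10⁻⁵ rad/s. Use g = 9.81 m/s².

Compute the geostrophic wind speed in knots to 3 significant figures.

Coriolis parameter at 47°S:
f = 2Ω sin φ = 2 × 7.29×10⁻⁵ × sin 47° = 1.07×10⁻⁴ s⁻¹
Height gradient: |∂Z/∂n| = 60 m / 564000 m = 1.06×10⁻⁴
On a pressure surface, geostrophic balance gives V_g = (g/f)|∂Z/∂n|:
V_g = 9.81 × 1.06×10⁻⁴ / 1.07×10⁻⁴ = 9.79 m/s
Converting: 9.79 m/s × 1.944 = 19.0 knots

19.0 knots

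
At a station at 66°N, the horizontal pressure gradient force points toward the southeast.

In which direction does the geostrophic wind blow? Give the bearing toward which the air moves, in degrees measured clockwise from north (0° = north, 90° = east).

The pressure-gradient force points toward the southeast (bearing 135°).
Geostrophic balance: in the Northern Hemisphere the Coriolis force deflects motion to the right, so the geostrophic wind blows 90° to the right of the pressure-gradient force (low pressure on the left).
Rotating 135° by 90° clockwise gives 225° — the wind blows toward the southwest.

225°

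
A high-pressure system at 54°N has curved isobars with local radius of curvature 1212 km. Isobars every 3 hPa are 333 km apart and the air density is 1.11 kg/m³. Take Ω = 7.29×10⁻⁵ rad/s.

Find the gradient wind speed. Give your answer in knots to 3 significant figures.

14.1 knots

Coriolis parameter at 54°N:
f = 2Ω sin φ = 2 × 7.29×10⁻⁵ × sin 54° = 1.18×10⁻⁴ s⁻¹
Pressure gradient: |∂P/∂n| = 300 Pa / 333000 m = 9.01×10⁻⁴ Pa/m
Geostrophic speed: V_g = |∂P/∂n|/(fρ) = 9.01×10⁻⁴/(1.18×10⁻⁴ × 1.11) = 6.88 m/s
Around a high, pressure-gradient force acts outward with centrifugal, so Coriolis balances both:
fV = (1/ρ)|∂P/∂n| + V²/R  →  V² − fR·V + fR·V_g = 0
With fR = 1.18×10⁻⁴ × 1212×10³ m = 143 m/s:
V = [fR − √((fR)² − 4 fR V_g)]/2 = [143 − √(143² − 4×143×6.88)]/2 = 7.25 m/s
Supergeostrophic (V > V_g = 6.88 m/s), as expected around a high.
Converting: 7.25 m/s × 1.944 = 14.1 knots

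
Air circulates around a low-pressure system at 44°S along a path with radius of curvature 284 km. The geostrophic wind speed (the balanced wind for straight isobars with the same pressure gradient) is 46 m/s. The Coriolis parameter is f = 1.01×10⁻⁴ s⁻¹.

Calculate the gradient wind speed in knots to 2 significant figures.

Around a low, centrifugal force acts outward with Coriolis, so pressure-gradient force balances both:
(1/ρ)|∂P/∂n| = fV + V²/R  →  V² + fR·V − fR·V_g = 0
With fR = 1.01×10⁻⁴ × 284×10³ m = 28.7 m/s:
V = [−fR + √((fR)² + 4 fR V_g)]/2 = [−28.7 + √(28.7² + 4×28.7×46)]/2 = 24.7 m/s
Subgeostrophic (V < V_g = 46 m/s), as expected around a low.
Converting: 24.7 m/s × 1.944 = 48 knots

48 knots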